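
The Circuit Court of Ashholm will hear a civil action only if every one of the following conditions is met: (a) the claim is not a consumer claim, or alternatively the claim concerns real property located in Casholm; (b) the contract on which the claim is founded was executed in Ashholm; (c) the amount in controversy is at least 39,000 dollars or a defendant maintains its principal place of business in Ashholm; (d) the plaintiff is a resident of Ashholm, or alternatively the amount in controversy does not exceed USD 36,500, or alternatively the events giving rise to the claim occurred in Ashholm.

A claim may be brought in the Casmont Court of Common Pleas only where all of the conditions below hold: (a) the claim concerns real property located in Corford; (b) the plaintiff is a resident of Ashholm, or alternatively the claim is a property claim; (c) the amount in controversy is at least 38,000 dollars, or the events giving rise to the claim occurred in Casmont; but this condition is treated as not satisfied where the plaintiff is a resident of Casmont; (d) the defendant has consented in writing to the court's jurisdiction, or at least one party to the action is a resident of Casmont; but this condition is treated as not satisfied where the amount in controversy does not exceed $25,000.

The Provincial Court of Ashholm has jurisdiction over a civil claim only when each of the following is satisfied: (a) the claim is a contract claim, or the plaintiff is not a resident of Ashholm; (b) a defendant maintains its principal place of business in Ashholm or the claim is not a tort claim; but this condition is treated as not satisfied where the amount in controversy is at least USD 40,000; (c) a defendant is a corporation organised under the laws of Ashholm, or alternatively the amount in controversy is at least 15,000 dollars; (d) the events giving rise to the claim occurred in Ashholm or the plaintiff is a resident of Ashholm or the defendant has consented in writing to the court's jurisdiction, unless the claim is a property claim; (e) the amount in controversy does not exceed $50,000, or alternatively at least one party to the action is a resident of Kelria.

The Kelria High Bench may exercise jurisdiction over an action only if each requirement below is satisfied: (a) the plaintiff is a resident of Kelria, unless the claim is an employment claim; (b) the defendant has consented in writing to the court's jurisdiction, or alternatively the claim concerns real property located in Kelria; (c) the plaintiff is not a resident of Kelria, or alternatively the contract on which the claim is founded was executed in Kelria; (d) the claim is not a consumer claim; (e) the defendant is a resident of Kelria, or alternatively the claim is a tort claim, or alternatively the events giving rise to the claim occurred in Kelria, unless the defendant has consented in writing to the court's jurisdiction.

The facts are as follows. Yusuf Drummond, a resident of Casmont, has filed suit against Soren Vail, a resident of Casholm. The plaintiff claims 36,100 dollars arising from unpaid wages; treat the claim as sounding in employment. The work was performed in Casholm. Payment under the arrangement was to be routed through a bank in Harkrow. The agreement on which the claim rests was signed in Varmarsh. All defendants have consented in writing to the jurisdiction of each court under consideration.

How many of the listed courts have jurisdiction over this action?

The Circuit Court of Ashholm:
  (a) The claim is an employment claim, not a consumer claim, so one alternative holds. Satisfied.
  (b) The contract was executed in Varmarsh, not Ashholm. Condition not met.
  (c) The amount in controversy is 36,100 dollars, below the 39,000 dollars floor; no defendant is a corporation — no alternative holds. Not met.
  (d) The amount in controversy is 36,100 dollars, within the 36,500 dollars ceiling, so one alternative holds. Satisfied.
  → No jurisdiction.
The Casmont Court of Common Pleas:
  (a) The claim does not concern real property. Condition not met.
  (b) The plaintiff resides in Casmont, not Ashholm; the claim is an employment claim, not a property claim — none of the alternatives is met. Fails.
  (c) The amount in controversy is $36,100, below the 38,000 dollars floor; the operative events occurred in Casholm, not Casmont — no alternative holds. Not satisfied.
  (d) Every defendant has filed written consent — that alternative is enough. The exception is not triggered, since the amount in controversy is 36,100 dollars, above the USD 25,000 ceiling. Satisfied.
  → Not every requirement is met — no jurisdiction.
The Provincial Court of Ashholm:
  (a) The plaintiff resides in Casmont, which is not Ashholm, so one alternative holds. Satisfied.
  (b) The claim is an employment claim, not a tort claim, which satisfies one of the alternatives. And the carve-out is inapplicable — the amount in controversy is $36,100, below the 40,000 dollars floor. Satisfied.
  (c) The amount in controversy is 36,100 dollars, which meets the USD 15,000 floor, so this disjunct is met. Condition met.
  (d) Every defendant has filed written consent — that alternative is enough. Satisfied.
  (e) The amount in controversy is USD 36,100, within the USD 50,000 ceiling, so this disjunct is met. Condition met.
  → All conditions met; jurisdiction exists.
The Kelria High Bench:
  (a) The plaintiff resides in Casmont, not Kelria. However, the claim is an employment claim, so the 'unless' proviso supplies this condition. Met.
  (b) Every defendant has filed written consent, which satisfies one of the alternatives. Condition met.
  (c) The plaintiff resides in Casmont, which is not Kelria, which satisfies one of the alternatives. Condition met.
  (d) The claim is an employment claim, not a consumer claim. Met.
  (e) The defendant resides in Casholm, not Kelria; the claim is an employment claim, not a tort claim; the operative events occurred in Casholm, not Kelria — none of the alternatives is met. However, every defendant has filed written consent, so the 'unless' proviso supplies this condition. Condition met.
  → Jurisdiction lies.
Courts with jurisdiction: the Provincial Court of Ashholm, the Kelria High Bench — 2 in total.

2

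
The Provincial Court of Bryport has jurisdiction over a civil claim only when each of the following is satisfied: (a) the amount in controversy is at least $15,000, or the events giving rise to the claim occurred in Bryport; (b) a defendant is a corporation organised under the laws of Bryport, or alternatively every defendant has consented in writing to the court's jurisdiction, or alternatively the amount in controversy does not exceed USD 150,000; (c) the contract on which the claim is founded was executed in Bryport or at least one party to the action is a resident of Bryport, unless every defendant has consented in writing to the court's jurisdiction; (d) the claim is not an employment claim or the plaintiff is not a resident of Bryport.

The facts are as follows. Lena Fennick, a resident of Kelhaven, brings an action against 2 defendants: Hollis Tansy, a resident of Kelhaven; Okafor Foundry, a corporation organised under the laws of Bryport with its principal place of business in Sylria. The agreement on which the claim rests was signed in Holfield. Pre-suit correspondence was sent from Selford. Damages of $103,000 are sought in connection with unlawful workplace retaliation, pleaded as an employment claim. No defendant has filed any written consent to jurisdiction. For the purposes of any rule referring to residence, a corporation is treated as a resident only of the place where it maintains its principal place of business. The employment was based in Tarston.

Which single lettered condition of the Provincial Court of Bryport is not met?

The Provincial Court of Bryport:
  (a) The amount in controversy is USD 103,000, which meets the USD 15,000 floor, so this disjunct is met. Satisfied.
  (b) Okafor Foundry is organised under the laws of Bryport, which satisfies one of the alternatives. Met.
  (c) The contract was executed in Holfield, not Bryport; no party resides in Bryport — every alternative fails. And no such written consent has been filed, so the proviso does not save it. Not satisfied.
  (d) The plaintiff resides in Kelhaven, which is not Bryport, so this disjunct is met. Met.
Only condition (c) fails.

(c)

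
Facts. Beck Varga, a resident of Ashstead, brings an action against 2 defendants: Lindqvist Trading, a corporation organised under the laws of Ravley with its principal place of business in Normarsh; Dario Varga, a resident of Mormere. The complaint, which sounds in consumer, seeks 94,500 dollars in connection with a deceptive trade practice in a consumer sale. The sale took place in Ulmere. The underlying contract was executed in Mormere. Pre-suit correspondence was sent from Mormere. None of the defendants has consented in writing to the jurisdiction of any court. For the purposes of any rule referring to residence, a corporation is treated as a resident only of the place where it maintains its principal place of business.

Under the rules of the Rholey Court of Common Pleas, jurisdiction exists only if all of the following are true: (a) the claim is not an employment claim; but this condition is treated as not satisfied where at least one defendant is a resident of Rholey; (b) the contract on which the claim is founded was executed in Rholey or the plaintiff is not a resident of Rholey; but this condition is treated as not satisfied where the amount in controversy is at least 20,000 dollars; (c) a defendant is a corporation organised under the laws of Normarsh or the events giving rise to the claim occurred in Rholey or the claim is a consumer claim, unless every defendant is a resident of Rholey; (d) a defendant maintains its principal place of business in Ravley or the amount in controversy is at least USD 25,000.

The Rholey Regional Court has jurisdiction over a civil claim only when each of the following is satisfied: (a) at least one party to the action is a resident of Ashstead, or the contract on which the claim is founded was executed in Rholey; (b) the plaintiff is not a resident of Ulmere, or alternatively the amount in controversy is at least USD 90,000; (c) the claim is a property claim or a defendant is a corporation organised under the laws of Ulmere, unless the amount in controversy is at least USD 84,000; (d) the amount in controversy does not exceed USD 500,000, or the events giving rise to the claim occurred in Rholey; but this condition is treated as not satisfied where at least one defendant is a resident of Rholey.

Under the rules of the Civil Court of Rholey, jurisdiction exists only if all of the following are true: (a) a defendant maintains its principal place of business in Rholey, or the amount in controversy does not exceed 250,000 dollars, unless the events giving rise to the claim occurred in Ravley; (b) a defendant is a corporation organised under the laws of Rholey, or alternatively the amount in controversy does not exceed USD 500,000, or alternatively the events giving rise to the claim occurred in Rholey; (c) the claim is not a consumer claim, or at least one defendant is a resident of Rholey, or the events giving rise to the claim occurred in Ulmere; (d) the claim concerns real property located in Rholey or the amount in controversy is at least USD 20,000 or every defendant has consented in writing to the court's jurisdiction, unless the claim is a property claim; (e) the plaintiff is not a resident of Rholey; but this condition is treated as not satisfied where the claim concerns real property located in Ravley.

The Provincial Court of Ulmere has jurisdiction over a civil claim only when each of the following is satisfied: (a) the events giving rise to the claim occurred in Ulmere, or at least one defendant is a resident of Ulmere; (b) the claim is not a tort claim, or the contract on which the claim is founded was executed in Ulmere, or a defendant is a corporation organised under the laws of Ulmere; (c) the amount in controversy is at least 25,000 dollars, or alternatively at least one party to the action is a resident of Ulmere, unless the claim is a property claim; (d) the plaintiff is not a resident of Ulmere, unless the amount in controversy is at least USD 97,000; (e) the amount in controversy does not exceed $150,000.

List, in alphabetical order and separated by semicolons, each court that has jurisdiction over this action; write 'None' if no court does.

The Rholey Court of Common Pleas:
  (a) The claim is a consumer claim, not an employment claim. And the carve-out is inapplicable — no defendant resides in Rholey (they reside in Normarsh, Mormere). Condition met.
  (b) The plaintiff resides in Ashstead, which is not Rholey — that alternative is enough. However, the amount in controversy is 94,500 dollars, which meets the USD 20,000 floor, which falls within the stated exception and so defeats the condition. Not met.
  (c) The claim is a consumer claim, which satisfies one of the alternatives. Met.
  (d) The amount in controversy is USD 94,500, which meets the USD 25,000 floor — that alternative is enough. Met.
  → At least one condition fails; no jurisdiction.
The Rholey Regional Court:
  (a) Beck Varga resides in Ashstead — that alternative is enough. Satisfied.
  (b) The plaintiff resides in Ashstead, which is not Ulmere, which satisfies one of the alternatives. Condition met.
  (c) The claim is a consumer claim, not a property claim; the corporate defendant(s) are organised in Ravley, not Ulmere — every alternative fails. But the amount in controversy is $94,500, which meets the 84,000 dollars floor, and the 'unless' clause therefore excuses the requirement. Met.
  (d) The amount in controversy is 94,500 dollars, within the 500,000 dollars ceiling — that alternative is enough. And the carve-out is inapplicable — no defendant resides in Rholey (they reside in Normarsh, Mormere). Met.
  → Every requirement is satisfied — jurisdiction.
The Civil Court of Rholey:
  (a) The amount in controversy is 94,500 dollars, within the USD 250,000 ceiling, so this disjunct is met. Satisfied.
  (b) The amount in controversy is 94,500 dollars, within the $500,000 ceiling, which satisfies one of the alternatives. Condition met.
  (c) The operative events occurred in Ulmere, so one alternative holds. Satisfied.
  (d) The amount in controversy is USD 94,500, which meets the 20,000 dollars floor, which satisfies one of the alternatives. Met.
  (e) The plaintiff resides in Ashstead, which is not Rholey. And the carve-out is inapplicable — the claim does not concern real property. Satisfied.
  → Every requirement is satisfied — jurisdiction.
The Provincial Court of Ulmere:
  (a) The operative events occurred in Ulmere — that alternative is enough. Met.
  (b) The claim is a consumer claim, not a tort claim, so one alternative holds. Met.
  (c) The amount in controversy is 94,500 dollars, which meets the $25,000 floor, so one alternative holds. Condition met.
  (d) The plaintiff resides in Ashstead, which is not Ulmere. Met.
  (e) The amount in controversy is $94,500, within the USD 150,000 ceiling. Condition met.
  → Jurisdiction lies.

the Civil Court of Rholey; the Provincial Court of Ulmere; the Rholey Regional Court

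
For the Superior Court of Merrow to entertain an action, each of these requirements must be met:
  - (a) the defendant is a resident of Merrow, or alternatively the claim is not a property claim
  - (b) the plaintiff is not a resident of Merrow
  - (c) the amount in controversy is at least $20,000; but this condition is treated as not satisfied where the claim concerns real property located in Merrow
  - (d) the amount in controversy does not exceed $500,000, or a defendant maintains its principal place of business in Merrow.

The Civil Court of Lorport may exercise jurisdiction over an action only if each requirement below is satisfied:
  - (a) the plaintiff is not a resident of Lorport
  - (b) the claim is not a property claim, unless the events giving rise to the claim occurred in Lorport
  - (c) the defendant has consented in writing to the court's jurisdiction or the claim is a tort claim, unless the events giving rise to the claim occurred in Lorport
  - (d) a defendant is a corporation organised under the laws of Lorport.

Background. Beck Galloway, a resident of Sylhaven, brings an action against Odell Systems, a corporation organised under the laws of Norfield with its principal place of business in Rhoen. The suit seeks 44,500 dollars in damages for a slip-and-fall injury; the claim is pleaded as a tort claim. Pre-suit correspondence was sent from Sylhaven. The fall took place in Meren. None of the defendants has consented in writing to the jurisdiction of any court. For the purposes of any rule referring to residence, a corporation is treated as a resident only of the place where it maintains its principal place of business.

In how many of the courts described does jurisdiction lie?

1

The Superior Court of Merrow:
  (a) The claim is a tort claim, not a property claim, so one alternative holds. Met.
  (b) The plaintiff resides in Sylhaven, which is not Merrow. Condition met.
  (c) The amount in controversy is USD 44,500, which meets the $20,000 floor. The exception is not triggered, since the claim does not concern real property. Met.
  (d) The amount in controversy is $44,500, within the $500,000 ceiling, which satisfies one of the alternatives. Met.
  → Jurisdiction lies.
The Civil Court of Lorport:
  (a) The plaintiff resides in Sylhaven, which is not Lorport. Satisfied.
  (b) The claim is a tort claim, not a property claim. Satisfied.
  (c) The claim is a tort claim, which satisfies one of the alternatives. Condition met.
  (d) The corporate defendant(s) are organised in Norfield, not Lorport. Fails.
  → The court lacks jurisdiction.
Courts with jurisdiction: the Superior Court of Merrow — 1 in total.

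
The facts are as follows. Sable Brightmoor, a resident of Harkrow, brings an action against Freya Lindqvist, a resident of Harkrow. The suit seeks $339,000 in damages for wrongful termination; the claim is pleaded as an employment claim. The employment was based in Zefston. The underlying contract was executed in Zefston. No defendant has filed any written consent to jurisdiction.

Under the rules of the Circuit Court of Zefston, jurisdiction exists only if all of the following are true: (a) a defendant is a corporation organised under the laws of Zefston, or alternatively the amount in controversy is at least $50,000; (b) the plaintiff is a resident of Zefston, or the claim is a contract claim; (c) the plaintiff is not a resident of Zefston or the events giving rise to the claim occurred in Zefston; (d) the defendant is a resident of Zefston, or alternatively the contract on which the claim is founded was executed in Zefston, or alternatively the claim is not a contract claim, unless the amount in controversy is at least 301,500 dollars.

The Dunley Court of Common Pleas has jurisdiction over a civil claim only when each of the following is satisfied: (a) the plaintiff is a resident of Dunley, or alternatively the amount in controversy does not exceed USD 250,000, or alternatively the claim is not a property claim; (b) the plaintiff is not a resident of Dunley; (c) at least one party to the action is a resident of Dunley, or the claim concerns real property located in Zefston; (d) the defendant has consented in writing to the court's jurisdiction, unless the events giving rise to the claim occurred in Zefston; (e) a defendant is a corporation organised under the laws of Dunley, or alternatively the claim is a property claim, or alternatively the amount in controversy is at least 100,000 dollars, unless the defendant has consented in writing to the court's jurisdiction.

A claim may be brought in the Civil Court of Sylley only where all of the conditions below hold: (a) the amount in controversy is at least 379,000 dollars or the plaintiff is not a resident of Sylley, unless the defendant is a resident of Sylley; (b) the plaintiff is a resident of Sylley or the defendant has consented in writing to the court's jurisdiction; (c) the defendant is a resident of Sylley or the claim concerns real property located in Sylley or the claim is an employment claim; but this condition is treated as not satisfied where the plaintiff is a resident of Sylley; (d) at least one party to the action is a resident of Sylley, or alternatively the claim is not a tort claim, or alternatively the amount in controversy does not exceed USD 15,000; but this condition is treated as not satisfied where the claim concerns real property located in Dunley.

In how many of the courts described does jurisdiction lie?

The Circuit Court of Zefston:
  (a) The amount in controversy is 339,000 dollars, which meets the 50,000 dollars floor, so this disjunct is met. Condition met.
  (b) The plaintiff resides in Harkrow, not Zefston; the claim is an employment claim, not a contract claim — no alternative holds. Fails.
  (c) The plaintiff resides in Harkrow, which is not Zefston, which satisfies one of the alternatives. Satisfied.
  (d) The contract was executed in Zefston, so this disjunct is met. Satisfied.
  → At least one condition fails; no jurisdiction.
The Dunley Court of Common Pleas:
  (a) The claim is an employment claim, not a property claim, so one alternative holds. Satisfied.
  (b) The plaintiff resides in Harkrow, which is not Dunley. Met.
  (c) No party resides in Dunley; the claim does not concern real property — no alternative holds. Fails.
  (d) No such written consent has been filed. However, the operative events occurred in Zefston, so the 'unless' proviso supplies this condition. Satisfied.
  (e) The amount in controversy is $339,000, which meets the USD 100,000 floor, so one alternative holds. Satisfied.
  → The court lacks jurisdiction.
The Civil Court of Sylley:
  (a) The plaintiff resides in Harkrow, which is not Sylley, which satisfies one of the alternatives. Condition met.
  (b) The plaintiff resides in Harkrow, not Sylley; no such written consent has been filed — no alternative holds. Not satisfied.
  (c) The claim is an employment claim — that alternative is enough. The carve-out does not apply: the plaintiff resides in Harkrow, not Sylley. Satisfied.
  (d) The claim is an employment claim, not a tort claim, so this disjunct is met. And the carve-out is inapplicable — the claim does not concern real property. Satisfied.
  → No jurisdiction.
No court satisfies all of its conditions.

0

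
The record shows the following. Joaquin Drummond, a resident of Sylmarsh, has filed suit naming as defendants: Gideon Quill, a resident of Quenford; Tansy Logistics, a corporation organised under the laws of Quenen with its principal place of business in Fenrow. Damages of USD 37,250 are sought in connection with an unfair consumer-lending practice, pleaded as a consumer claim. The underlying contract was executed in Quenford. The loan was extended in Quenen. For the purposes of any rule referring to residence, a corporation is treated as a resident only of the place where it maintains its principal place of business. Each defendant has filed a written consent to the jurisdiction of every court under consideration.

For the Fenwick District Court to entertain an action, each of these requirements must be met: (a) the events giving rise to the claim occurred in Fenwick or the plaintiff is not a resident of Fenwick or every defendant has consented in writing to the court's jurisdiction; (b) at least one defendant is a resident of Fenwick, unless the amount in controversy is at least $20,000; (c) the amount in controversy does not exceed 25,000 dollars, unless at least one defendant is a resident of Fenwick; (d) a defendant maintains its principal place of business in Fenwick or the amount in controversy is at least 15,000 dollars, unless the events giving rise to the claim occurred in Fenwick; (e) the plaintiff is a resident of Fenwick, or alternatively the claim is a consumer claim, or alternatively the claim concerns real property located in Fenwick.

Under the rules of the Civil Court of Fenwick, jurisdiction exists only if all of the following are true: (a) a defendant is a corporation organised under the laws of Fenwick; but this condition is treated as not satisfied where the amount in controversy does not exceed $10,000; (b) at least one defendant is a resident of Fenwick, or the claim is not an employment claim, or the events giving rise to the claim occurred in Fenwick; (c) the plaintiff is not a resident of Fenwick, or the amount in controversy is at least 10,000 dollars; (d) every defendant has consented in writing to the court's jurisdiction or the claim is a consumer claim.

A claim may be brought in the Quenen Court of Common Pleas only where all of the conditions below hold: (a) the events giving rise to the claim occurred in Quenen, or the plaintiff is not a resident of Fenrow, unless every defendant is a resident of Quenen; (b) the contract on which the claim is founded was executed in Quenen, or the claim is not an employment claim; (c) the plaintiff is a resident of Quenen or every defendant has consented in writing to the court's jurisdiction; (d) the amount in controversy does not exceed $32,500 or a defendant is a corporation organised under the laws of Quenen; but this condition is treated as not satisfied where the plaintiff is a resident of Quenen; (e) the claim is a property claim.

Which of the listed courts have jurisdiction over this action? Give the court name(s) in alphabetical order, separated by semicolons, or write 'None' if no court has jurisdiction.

The Fenwick District Court:
  (a) The plaintiff resides in Sylmarsh, which is not Fenwick, which satisfies one of the alternatives. Met.
  (b) No defendant resides in Fenwick (they reside in Quenford, Fenrow). However, the amount in controversy is USD 37,250, which meets the 20,000 dollars floor, so the 'unless' proviso supplies this condition. Condition met.
  (c) The amount in controversy is USD 37,250, above the 25,000 dollars ceiling. The proviso offers no rescue either, since no defendant resides in Fenwick (they reside in Quenford, Fenrow). Not met.
  (d) The amount in controversy is 37,250 dollars, which meets the 15,000 dollars floor, so one alternative holds. Satisfied.
  (e) The claim is a consumer claim, so one alternative holds. Condition met.
  → No jurisdiction.
The Civil Court of Fenwick:
  (a) The corporate defendant(s) are organised in Quenen, not Fenwick. Not met.
  (b) The claim is a consumer claim, not an employment claim, so one alternative holds. Condition met.
  (c) The plaintiff resides in Sylmarsh, which is not Fenwick — that alternative is enough. Condition met.
  (d) Every defendant has filed written consent, so one alternative holds. Satisfied.
  → No jurisdiction.
The Quenen Court of Common Pleas:
  (a) The operative events occurred in Quenen, which satisfies one of the alternatives. Condition met.
  (b) The claim is a consumer claim, not an employment claim — that alternative is enough. Condition met.
  (c) Every defendant has filed written consent — that alternative is enough. Satisfied.
  (d) Tansy Logistics is organised under the laws of Quenen, so this disjunct is met. And the carve-out is inapplicable — the plaintiff resides in Sylmarsh, not Quenen. Met.
  (e) The claim is a consumer claim, not a property claim. Not satisfied.
  → At least one condition fails; no jurisdiction.

None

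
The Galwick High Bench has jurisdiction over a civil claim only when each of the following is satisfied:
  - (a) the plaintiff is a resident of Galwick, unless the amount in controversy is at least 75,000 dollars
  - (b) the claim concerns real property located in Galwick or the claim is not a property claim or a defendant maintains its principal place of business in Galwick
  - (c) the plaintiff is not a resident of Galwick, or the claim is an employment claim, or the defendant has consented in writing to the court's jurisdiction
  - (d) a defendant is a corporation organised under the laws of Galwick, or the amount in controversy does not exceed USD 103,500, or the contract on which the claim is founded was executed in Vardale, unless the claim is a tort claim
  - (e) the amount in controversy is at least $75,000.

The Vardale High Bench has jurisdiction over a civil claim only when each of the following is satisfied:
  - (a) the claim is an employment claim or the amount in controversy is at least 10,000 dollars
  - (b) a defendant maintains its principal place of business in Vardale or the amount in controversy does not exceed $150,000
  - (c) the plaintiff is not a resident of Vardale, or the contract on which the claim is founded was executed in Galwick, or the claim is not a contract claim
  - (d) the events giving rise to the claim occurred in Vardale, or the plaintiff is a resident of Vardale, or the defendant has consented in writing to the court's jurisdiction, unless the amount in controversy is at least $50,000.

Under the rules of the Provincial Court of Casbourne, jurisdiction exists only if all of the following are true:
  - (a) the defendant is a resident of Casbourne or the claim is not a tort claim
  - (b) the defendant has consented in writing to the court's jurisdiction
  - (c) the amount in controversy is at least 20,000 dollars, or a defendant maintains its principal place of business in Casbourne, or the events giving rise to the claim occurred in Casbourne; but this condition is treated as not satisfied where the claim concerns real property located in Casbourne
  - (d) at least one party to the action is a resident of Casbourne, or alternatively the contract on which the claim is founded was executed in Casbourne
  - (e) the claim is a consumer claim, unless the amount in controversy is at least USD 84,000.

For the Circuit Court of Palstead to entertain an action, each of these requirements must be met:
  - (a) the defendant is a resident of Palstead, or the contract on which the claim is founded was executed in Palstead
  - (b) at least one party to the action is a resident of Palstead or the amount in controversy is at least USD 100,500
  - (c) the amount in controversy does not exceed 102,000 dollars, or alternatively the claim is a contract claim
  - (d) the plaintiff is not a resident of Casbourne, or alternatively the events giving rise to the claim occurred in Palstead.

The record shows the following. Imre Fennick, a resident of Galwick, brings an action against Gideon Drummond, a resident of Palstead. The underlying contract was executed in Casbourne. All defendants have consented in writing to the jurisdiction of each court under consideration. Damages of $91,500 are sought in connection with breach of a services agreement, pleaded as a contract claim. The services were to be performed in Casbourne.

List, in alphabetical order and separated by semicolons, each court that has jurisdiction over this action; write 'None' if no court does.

the Circuit Court of Palstead; the Galwick High Bench; the Provincial Court of Casbourne; the Vardale High Bench

The Galwick High Bench:
  (a) The plaintiff resides in Galwick. Met.
  (b) The claim is a contract claim, not a property claim, so one alternative holds. Condition met.
  (c) Every defendant has filed written consent — that alternative is enough. Satisfied.
  (d) The amount in controversy is USD 91,500, within the $103,500 ceiling, which satisfies one of the alternatives. Met.
  (e) The amount in controversy is $91,500, which meets the $75,000 floor. Condition met.
  → Jurisdiction lies.
The Vardale High Bench:
  (a) The amount in controversy is $91,500, which meets the $10,000 floor, so one alternative holds. Satisfied.
  (b) The amount in controversy is $91,500, within the 150,000 dollars ceiling, so one alternative holds. Satisfied.
  (c) The plaintiff resides in Galwick, which is not Vardale, which satisfies one of the alternatives. Met.
  (d) Every defendant has filed written consent, so this disjunct is met. Condition met.
  → The court has jurisdiction.
The Provincial Court of Casbourne:
  (a) The claim is a contract claim, not a tort claim, which satisfies one of the alternatives. Met.
  (b) Every defendant has filed written consent. Met.
  (c) The amount in controversy is USD 91,500, which meets the $20,000 floor, so this disjunct is met. And the carve-out is inapplicable — the claim does not concern real property. Met.
  (d) The contract was executed in Casbourne, so one alternative holds. Condition met.
  (e) The claim is a contract claim, not a consumer claim. The proviso rescues it, though: the amount in controversy is $91,500, which meets the USD 84,000 floor. Satisfied.
  → Jurisdiction lies.
The Circuit Court of Palstead:
  (a) The defendant resides in Palstead — that alternative is enough. Condition met.
  (b) Gideon Drummond resides in Palstead, so one alternative holds. Condition met.
  (c) The amount in controversy is $91,500, within the USD 102,000 ceiling, so this disjunct is met. Met.
  (d) The plaintiff resides in Galwick, which is not Casbourne, so this disjunct is met. Met.
  → All conditions met; jurisdiction exists.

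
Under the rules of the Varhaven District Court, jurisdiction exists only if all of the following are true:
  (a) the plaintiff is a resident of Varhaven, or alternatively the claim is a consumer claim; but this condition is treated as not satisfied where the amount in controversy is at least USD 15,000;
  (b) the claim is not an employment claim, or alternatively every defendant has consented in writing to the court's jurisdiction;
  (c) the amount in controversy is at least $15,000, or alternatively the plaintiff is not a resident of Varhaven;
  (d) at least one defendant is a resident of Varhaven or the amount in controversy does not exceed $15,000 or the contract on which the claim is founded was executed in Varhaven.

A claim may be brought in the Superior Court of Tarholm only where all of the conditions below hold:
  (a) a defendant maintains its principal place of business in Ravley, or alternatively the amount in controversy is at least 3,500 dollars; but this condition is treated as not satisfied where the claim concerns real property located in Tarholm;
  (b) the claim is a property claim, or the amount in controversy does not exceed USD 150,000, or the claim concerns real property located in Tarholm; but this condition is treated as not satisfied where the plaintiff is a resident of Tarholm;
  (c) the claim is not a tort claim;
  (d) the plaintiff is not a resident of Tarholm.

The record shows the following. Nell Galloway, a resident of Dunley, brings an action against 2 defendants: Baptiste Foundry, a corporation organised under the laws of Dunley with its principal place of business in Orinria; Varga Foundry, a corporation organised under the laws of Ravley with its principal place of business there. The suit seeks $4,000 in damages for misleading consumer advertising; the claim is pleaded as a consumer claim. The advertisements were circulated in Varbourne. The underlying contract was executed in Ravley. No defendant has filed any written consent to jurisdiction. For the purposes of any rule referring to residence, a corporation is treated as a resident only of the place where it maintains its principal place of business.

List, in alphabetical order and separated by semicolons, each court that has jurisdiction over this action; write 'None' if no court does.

The Varhaven District Court:
  (a) The claim is a consumer claim, which satisfies one of the alternatives. And the carve-out is inapplicable — the amount in controversy is $4,000, below the USD 15,000 floor. Met.
  (b) The claim is a consumer claim, not an employment claim, so this disjunct is met. Satisfied.
  (c) The plaintiff resides in Dunley, which is not Varhaven, which satisfies one of the alternatives. Condition met.
  (d) The amount in controversy is $4,000, within the $15,000 ceiling, which satisfies one of the alternatives. Satisfied.
  → Jurisdiction lies.
The Superior Court of Tarholm:
  (a) Varga Foundry has its principal place of business in Ravley — that alternative is enough. The carve-out does not apply: the claim does not concern real property. Condition met.
  (b) The amount in controversy is USD 4,000, within the USD 150,000 ceiling, so this disjunct is met. The exception is not triggered, since the plaintiff resides in Dunley, not Tarholm. Met.
  (c) The claim is a consumer claim, not a tort claim. Condition met.
  (d) The plaintiff resides in Dunley, which is not Tarholm. Satisfied.
  → All conditions met; jurisdiction exists.

the Superior Court of Tarholm; the Varhaven District Court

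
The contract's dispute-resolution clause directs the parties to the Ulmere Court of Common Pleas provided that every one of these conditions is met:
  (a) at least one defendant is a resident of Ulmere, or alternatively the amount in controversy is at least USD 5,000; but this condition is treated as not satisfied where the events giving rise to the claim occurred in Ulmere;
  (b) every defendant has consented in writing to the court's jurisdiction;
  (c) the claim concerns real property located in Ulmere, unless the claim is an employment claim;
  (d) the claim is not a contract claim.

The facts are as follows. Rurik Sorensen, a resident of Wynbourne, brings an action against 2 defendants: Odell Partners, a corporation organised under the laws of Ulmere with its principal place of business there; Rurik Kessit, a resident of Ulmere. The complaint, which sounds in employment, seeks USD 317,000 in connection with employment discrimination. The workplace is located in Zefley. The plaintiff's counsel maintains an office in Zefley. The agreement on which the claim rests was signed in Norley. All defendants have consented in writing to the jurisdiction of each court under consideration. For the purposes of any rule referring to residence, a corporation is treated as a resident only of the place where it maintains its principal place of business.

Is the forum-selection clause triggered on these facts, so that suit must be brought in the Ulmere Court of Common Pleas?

The Ulmere Court of Common Pleas:
  (a) Odell Partners resides in Ulmere, so this disjunct is met. The exception is not triggered, since the operative events occurred in Zefley, not Ulmere. Satisfied.
  (b) Every defendant has filed written consent. Satisfied.
  (c) The claim does not concern real property. However, the claim is an employment claim, so the 'unless' proviso supplies this condition. Satisfied.
  (d) The claim is an employment claim, not a contract claim. Condition met.
  → Forum clause is triggered.

Yes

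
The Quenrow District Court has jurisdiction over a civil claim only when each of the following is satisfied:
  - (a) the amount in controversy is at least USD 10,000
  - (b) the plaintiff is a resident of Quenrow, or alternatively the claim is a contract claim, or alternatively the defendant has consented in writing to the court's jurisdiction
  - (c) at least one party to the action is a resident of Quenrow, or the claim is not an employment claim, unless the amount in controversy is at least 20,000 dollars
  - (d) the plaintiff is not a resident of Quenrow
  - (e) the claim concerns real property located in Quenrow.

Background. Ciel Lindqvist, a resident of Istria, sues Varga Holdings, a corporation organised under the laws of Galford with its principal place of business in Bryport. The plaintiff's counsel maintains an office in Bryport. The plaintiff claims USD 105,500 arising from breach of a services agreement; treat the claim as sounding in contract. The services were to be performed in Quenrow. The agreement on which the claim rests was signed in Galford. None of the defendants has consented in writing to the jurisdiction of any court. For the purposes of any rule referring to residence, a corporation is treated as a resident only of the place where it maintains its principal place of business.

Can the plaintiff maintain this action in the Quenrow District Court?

No

The Quenrow District Court:
  (a) The amount in controversy is USD 105,500, which meets the 10,000 dollars floor. Met.
  (b) The claim is a contract claim, so one alternative holds. Satisfied.
  (c) The claim is a contract claim, not an employment claim — that alternative is enough. Condition met.
  (d) The plaintiff resides in Istria, which is not Quenrow. Met.
  (e) The claim does not concern real property. Not met.
  → The court lacks jurisdiction.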